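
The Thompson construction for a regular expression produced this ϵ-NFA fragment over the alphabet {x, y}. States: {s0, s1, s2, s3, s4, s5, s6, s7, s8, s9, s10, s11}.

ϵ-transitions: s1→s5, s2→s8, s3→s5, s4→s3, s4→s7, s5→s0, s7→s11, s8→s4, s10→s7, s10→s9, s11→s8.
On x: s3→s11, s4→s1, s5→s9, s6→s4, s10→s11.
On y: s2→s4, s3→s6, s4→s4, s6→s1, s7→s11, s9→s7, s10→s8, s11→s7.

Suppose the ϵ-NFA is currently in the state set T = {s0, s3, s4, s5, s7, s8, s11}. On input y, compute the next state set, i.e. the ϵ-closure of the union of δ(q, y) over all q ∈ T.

s3 on y → {s6}.
s4 on y → {s4}.
s7 on y → {s11}.
s11 on y → {s7}.
No y-transition from s0, s5, s8.
Union after reading y: {s4, s6, s7, s11}.
Now take the ϵ-closure:
From s4 via ϵ: add s3.
From s11 via ϵ: add s8.
From s3 via ϵ: add s5.
From s5 via ϵ: add s0.
No new states can be added; the closed set is {s0, s3, s4, s5, s6, s7, s8, s11}.

{s0, s3, s4, s5, s6, s7, s8, s11}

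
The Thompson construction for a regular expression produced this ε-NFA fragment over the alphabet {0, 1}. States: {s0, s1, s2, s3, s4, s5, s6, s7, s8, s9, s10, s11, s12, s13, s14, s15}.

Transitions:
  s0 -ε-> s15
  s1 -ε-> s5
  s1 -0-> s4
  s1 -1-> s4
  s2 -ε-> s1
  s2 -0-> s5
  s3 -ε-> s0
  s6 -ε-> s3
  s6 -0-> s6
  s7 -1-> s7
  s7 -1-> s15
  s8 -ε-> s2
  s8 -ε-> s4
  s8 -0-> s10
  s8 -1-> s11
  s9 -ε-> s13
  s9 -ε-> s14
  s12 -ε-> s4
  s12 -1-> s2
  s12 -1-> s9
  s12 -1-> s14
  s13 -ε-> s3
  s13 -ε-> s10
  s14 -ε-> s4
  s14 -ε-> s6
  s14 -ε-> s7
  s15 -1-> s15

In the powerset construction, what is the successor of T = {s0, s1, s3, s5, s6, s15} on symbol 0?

{s0, s3, s4, s6, s15}

s1 on 0 → {s4}.
s6 on 0 → {s6}.
No 0-transition from s0, s3, s5, s15.
Union after reading 0: {s4, s6}.
Now take the ε-closure:
From s6 via ε: add s3.
From s3 via ε: add s0.
From s0 via ε: add s15.
No new states can be added; the closed set is {s0, s3, s4, s6, s15}.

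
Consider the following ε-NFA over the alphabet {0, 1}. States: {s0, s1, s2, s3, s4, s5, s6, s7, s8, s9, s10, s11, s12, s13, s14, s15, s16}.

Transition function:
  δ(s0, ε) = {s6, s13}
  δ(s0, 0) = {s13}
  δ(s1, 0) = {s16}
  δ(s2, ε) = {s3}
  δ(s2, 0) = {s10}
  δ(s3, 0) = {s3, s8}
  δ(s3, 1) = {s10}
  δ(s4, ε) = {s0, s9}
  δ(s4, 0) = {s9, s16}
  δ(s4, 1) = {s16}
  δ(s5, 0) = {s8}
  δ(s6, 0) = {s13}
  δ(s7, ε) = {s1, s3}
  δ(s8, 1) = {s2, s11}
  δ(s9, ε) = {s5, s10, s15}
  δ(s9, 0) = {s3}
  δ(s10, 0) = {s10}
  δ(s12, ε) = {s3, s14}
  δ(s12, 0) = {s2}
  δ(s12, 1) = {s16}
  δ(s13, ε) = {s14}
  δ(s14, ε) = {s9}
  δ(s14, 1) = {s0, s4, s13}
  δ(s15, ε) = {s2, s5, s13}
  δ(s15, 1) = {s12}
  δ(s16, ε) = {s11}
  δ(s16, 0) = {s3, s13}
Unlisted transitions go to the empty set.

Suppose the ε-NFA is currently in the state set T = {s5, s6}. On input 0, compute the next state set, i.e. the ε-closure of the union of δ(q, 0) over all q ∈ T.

s5 on 0 → {s8}.
s6 on 0 → {s13}.
Union after reading 0: {s8, s13}.
Now take the ε-closure:
From s13 via ε: add s14.
From s14 via ε: add s9.
From s9 via ε: add s5, s10, s15.
From s15 via ε: add s2.
From s2 via ε: add s3.
No new states can be added; the closed set is {s2, s3, s5, s8, s9, s10, s13, s14, s15}.

{s2, s3, s5, s8, s9, s10, s13, s14, s15}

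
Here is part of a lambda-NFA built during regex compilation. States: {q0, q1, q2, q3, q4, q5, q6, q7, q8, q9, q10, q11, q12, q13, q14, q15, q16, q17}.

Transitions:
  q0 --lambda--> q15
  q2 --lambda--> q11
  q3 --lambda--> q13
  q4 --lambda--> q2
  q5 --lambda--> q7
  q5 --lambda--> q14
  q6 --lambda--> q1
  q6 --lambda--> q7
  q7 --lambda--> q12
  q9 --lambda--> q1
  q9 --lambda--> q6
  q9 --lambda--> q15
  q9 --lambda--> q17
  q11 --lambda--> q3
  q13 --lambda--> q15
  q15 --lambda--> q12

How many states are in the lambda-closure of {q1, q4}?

Start with {q1, q4}.
From q4 via lambda: add q2.
From q2 via lambda: add q11.
From q11 via lambda: add q3.
From q3 via lambda: add q13.
From q13 via lambda: add q15.
From q15 via lambda: add q12.
lambda-closure = {q1, q2, q3, q4, q11, q12, q13, q15}, which has 8 states.

8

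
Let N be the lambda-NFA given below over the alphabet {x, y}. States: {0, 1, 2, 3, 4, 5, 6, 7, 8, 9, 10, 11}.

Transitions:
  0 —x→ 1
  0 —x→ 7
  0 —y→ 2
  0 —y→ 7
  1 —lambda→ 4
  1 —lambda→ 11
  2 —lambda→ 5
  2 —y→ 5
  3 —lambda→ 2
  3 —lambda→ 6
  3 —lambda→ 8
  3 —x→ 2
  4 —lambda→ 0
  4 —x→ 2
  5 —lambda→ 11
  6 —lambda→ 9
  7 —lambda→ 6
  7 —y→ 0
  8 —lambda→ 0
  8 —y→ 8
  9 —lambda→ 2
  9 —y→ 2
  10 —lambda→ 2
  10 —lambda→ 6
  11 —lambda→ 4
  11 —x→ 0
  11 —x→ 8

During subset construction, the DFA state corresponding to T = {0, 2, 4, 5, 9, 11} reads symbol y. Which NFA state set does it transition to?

{0, 2, 4, 5, 6, 7, 9, 11}

0 on y → {2, 7}.
2 on y → {5}.
9 on y → {2}.
No y-transition from 4, 5, 11.
Union after reading y: {2, 5, 7}.
Now take the lambda-closure:
From 5 via lambda: add 11.
From 7 via lambda: add 6.
From 6 via lambda: add 9.
From 11 via lambda: add 4.
From 4 via lambda: add 0.
No new states can be added; the closed set is {0, 2, 4, 5, 6, 7, 9, 11}.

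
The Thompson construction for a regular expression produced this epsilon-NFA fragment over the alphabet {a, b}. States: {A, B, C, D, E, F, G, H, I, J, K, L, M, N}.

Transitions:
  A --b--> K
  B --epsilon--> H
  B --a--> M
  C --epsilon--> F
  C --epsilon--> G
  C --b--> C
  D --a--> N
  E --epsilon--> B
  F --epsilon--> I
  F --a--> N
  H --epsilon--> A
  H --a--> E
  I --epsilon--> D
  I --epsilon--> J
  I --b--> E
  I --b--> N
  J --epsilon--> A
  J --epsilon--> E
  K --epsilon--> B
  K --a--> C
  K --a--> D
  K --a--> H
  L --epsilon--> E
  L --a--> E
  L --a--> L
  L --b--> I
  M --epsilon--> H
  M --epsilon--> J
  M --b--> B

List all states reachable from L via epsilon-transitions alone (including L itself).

Start with {L}.
From L via epsilon: add E.
From E via epsilon: add B.
From B via epsilon: add H.
From H via epsilon: add A.
No new states can be added; the closed set is {A, B, E, H, L}.

{A, B, E, H, L}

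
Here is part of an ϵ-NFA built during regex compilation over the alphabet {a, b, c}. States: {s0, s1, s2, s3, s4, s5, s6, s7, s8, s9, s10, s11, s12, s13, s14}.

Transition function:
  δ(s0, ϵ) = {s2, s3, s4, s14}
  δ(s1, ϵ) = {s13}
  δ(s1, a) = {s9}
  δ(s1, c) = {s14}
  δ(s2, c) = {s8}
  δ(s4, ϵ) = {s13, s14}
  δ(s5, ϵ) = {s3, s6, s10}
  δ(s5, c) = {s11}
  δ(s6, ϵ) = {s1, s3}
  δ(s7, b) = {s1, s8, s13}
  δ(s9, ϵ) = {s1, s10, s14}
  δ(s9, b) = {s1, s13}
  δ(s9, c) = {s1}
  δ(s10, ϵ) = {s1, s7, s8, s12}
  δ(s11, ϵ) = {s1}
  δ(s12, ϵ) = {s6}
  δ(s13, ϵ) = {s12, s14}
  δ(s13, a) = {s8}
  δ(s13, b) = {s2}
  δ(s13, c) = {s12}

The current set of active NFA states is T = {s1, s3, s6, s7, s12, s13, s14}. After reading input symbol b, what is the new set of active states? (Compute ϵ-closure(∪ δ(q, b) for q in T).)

{s1, s2, s3, s6, s8, s12, s13, s14}

s7 on b → {s1, s8, s13}.
s13 on b → {s2}.
No b-transition from s1, s3, s6, s12, s14.
Union after reading b: {s1, s2, s8, s13}.
Now take the ϵ-closure:
From s13 via ϵ: add s12, s14.
From s12 via ϵ: add s6.
From s6 via ϵ: add s3.
No new states can be added; the closed set is {s1, s2, s3, s6, s8, s12, s13, s14}.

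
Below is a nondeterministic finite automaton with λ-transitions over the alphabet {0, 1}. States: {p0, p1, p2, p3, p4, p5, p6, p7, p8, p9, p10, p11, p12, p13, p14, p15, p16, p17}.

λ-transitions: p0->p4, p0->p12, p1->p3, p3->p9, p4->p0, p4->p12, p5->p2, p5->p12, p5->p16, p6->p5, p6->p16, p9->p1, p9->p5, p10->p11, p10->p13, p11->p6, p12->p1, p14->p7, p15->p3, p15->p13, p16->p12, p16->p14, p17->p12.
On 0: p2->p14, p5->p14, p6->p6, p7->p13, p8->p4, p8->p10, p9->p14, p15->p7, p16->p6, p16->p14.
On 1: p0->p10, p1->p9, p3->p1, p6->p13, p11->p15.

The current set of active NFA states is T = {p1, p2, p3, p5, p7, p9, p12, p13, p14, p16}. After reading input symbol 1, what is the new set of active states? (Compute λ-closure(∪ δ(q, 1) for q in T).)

{p1, p2, p3, p5, p7, p9, p12, p14, p16}

p1 on 1 → {p9}.
p3 on 1 → {p1}.
No 1-transition from p2, p5, p7, p9, p12, p13, p14, p16.
Union after reading 1: {p1, p9}.
Now take the λ-closure:
From p1 via λ: add p3.
From p9 via λ: add p5.
From p5 via λ: add p2, p12, p16.
From p16 via λ: add p14.
From p14 via λ: add p7.
No new states can be added; the closed set is {p1, p2, p3, p5, p7, p9, p12, p14, p16}.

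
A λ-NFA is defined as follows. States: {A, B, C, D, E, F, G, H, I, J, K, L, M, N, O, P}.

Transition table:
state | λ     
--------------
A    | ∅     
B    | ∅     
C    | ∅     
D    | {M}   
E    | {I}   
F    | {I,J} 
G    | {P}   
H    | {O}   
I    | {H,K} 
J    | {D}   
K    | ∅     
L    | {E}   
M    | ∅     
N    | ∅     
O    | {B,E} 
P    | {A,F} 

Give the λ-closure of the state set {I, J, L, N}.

Start with {I, J, L, N}.
From I via λ: add H, K.
From J via λ: add D.
From L via λ: add E.
From D via λ: add M.
From H via λ: add O.
From O via λ: add B.
No new states can be added; the closed set is {B, D, E, H, I, J, K, L, M, N, O}.

{B, D, E, H, I, J, K, L, M, N, O}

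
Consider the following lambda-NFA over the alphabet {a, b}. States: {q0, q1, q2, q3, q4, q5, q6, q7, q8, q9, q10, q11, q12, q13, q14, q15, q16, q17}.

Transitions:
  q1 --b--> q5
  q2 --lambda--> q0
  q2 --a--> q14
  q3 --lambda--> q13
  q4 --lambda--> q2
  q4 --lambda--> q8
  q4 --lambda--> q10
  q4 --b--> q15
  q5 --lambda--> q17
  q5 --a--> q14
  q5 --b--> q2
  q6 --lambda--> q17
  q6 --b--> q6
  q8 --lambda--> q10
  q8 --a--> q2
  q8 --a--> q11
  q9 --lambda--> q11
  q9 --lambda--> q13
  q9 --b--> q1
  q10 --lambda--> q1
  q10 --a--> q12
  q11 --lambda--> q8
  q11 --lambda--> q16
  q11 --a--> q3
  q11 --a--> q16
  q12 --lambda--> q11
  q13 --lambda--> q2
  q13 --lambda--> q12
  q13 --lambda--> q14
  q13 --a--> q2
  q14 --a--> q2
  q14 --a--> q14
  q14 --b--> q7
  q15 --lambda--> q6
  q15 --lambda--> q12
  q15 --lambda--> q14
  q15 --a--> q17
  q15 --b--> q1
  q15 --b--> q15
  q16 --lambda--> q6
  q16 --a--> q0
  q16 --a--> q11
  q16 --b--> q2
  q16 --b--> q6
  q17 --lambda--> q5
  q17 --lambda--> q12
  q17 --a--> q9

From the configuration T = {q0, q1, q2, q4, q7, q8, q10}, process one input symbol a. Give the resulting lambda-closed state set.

q2 on a → {q14}.
q8 on a → {q2, q11}.
q10 on a → {q12}.
No a-transition from q0, q1, q4, q7.
Union after reading a: {q2, q11, q12, q14}.
Now take the lambda-closure:
From q2 via lambda: add q0.
From q11 via lambda: add q8, q16.
From q8 via lambda: add q10.
From q16 via lambda: add q6.
From q6 via lambda: add q17.
From q10 via lambda: add q1.
From q17 via lambda: add q5.
No new states can be added; the closed set is {q0, q1, q2, q5, q6, q8, q10, q11, q12, q14, q16, q17}.

{q0, q1, q2, q5, q6, q8, q10, q11, q12, q14, q16, q17}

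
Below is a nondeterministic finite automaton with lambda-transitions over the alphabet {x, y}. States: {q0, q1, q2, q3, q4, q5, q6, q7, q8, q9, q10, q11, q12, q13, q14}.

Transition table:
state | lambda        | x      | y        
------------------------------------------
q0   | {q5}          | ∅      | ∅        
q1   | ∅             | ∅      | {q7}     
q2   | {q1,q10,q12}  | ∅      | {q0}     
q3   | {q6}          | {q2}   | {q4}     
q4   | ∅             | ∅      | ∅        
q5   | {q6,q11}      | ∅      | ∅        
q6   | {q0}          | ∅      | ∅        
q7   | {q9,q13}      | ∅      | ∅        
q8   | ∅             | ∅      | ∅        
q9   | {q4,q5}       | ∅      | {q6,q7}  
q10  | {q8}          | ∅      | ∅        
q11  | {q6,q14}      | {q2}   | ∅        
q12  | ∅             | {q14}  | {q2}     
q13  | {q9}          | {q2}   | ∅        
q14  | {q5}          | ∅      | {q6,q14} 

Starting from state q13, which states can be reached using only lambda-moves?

{q0, q4, q5, q6, q9, q11, q13, q14}

Start with {q13}.
From q13 via lambda: add q9.
From q9 via lambda: add q4, q5.
From q5 via lambda: add q6, q11.
From q6 via lambda: add q0.
From q11 via lambda: add q14.
No new states can be added; the closed set is {q0, q4, q5, q6, q9, q11, q13, q14}.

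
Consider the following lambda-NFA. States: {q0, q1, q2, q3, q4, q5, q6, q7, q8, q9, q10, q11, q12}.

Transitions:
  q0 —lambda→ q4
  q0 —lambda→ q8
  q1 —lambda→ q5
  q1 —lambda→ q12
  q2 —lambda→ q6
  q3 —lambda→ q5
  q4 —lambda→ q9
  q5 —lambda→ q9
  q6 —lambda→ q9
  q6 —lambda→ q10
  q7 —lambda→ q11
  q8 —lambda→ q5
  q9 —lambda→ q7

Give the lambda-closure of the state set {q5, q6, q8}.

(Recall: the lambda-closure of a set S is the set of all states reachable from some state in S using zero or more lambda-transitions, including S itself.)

{q5, q6, q7, q8, q9, q10, q11}

Start with {q5, q6, q8}.
From q5 via lambda: add q9.
From q6 via lambda: add q10.
From q9 via lambda: add q7.
From q7 via lambda: add q11.
No new states can be added; the closed set is {q5, q6, q7, q8, q9, q10, q11}.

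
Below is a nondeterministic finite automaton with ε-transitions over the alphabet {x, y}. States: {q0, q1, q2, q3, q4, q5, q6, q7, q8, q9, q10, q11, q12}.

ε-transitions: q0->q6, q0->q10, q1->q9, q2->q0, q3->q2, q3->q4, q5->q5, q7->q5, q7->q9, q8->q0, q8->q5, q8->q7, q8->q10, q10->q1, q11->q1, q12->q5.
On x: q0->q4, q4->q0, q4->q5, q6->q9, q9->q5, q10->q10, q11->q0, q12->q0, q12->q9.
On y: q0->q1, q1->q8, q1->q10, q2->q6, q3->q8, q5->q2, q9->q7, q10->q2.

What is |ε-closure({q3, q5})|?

Start with {q3, q5}.
From q3 via ε: add q2, q4.
From q2 via ε: add q0.
From q0 via ε: add q6, q10.
From q10 via ε: add q1.
From q1 via ε: add q9.
ε-closure = {q0, q1, q2, q3, q4, q5, q6, q9, q10}, which has 9 states.

9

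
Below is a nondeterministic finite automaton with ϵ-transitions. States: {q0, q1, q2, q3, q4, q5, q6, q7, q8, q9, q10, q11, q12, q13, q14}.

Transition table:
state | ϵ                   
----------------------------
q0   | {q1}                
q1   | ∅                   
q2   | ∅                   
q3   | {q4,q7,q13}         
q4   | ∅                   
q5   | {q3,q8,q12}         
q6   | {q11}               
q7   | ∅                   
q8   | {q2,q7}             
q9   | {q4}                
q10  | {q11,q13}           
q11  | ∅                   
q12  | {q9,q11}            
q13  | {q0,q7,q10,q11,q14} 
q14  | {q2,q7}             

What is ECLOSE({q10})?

{q0, q1, q2, q7, q10, q11, q13, q14}

Start with {q10}.
From q10 via ϵ: add q11, q13.
From q13 via ϵ: add q0, q7, q14.
From q0 via ϵ: add q1.
From q14 via ϵ: add q2.
No new states can be added; the closed set is {q0, q1, q2, q7, q10, q11, q13, q14}.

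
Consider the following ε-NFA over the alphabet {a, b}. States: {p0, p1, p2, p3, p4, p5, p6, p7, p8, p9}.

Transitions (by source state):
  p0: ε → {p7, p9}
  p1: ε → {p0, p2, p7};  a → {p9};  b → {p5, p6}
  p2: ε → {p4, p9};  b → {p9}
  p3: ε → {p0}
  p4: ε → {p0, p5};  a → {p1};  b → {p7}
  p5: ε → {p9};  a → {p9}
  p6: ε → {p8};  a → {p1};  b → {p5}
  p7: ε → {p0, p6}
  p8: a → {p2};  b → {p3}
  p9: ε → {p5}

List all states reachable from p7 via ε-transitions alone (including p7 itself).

Start with {p7}.
From p7 via ε: add p0, p6.
From p0 via ε: add p9.
From p6 via ε: add p8.
From p9 via ε: add p5.
No new states can be added; the closed set is {p0, p5, p6, p7, p8, p9}.

{p0, p5, p6, p7, p8, p9}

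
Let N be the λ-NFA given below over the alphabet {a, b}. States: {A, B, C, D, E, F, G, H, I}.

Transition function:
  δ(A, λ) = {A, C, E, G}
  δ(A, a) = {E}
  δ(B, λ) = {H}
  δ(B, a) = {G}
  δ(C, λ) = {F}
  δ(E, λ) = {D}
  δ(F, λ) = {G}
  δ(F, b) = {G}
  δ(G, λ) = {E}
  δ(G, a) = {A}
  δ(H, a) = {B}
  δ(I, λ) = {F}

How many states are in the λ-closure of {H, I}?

6

Start with {H, I}.
From I via λ: add F.
From F via λ: add G.
From G via λ: add E.
From E via λ: add D.
λ-closure = {D, E, F, G, H, I}, which has 6 states.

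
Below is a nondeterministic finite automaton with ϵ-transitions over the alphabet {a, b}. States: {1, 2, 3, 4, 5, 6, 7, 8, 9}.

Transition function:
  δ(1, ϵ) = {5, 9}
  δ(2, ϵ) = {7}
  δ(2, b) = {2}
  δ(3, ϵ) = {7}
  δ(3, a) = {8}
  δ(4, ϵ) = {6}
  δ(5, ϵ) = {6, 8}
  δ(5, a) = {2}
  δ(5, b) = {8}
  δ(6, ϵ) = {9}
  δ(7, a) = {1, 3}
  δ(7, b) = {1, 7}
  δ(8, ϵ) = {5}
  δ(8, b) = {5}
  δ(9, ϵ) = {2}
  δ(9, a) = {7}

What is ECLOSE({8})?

Start with {8}.
From 8 via ϵ: add 5.
From 5 via ϵ: add 6.
From 6 via ϵ: add 9.
From 9 via ϵ: add 2.
From 2 via ϵ: add 7.
No new states can be added; the closed set is {2, 5, 6, 7, 8, 9}.

{2, 5, 6, 7, 8, 9}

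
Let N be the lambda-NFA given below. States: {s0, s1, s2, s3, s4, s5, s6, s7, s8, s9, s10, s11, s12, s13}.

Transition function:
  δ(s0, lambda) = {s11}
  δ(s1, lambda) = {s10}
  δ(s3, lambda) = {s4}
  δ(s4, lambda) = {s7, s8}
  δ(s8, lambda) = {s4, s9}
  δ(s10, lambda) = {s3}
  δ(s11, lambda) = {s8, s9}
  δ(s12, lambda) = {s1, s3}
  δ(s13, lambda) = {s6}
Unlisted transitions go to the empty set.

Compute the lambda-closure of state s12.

Start with {s12}.
From s12 via lambda: add s1, s3.
From s1 via lambda: add s10.
From s3 via lambda: add s4.
From s4 via lambda: add s7, s8.
From s8 via lambda: add s9.
No new states can be added; the closed set is {s1, s3, s4, s7, s8, s9, s10, s12}.

{s1, s3, s4, s7, s8, s9, s10, s12}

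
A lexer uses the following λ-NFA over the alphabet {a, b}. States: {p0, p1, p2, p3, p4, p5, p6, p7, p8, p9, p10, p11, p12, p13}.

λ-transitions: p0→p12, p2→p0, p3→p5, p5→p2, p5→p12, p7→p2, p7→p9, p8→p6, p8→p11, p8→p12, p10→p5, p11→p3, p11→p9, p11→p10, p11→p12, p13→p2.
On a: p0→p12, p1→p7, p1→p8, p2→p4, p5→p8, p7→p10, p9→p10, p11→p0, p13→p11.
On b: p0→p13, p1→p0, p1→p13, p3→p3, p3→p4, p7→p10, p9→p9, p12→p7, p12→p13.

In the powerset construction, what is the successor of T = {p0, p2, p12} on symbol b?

{p0, p2, p7, p9, p12, p13}

p0 on b → {p13}.
p12 on b → {p7, p13}.
No b-transition from p2.
Union after reading b: {p7, p13}.
Now take the λ-closure:
From p7 via λ: add p2, p9.
From p2 via λ: add p0.
From p0 via λ: add p12.
No new states can be added; the closed set is {p0, p2, p7, p9, p12, p13}.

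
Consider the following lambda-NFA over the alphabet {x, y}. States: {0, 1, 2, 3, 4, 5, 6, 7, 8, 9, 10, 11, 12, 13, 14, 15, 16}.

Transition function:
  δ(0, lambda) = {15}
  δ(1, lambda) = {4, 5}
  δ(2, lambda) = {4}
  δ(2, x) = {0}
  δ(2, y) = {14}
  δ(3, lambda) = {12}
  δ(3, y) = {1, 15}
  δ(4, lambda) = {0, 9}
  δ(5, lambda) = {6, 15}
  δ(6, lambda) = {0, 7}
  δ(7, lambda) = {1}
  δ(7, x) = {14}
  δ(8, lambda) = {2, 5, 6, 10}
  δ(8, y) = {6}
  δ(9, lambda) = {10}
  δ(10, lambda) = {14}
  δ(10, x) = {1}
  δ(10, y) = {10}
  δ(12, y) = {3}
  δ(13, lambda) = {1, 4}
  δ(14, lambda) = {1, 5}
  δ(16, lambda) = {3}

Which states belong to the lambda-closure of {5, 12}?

{0, 1, 4, 5, 6, 7, 9, 10, 12, 14, 15}

Start with {5, 12}.
From 5 via lambda: add 6, 15.
From 6 via lambda: add 0, 7.
From 7 via lambda: add 1.
From 1 via lambda: add 4.
From 4 via lambda: add 9.
From 9 via lambda: add 10.
From 10 via lambda: add 14.
No new states can be added; the closed set is {0, 1, 4, 5, 6, 7, 9, 10, 12, 14, 15}.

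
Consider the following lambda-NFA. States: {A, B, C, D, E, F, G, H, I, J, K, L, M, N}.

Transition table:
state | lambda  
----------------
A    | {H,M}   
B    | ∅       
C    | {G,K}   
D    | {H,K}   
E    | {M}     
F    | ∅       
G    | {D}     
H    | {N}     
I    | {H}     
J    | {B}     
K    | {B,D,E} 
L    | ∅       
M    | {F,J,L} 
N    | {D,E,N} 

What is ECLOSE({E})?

Start with {E}.
From E via lambda: add M.
From M via lambda: add F, J, L.
From J via lambda: add B.
No new states can be added; the closed set is {B, E, F, J, L, M}.

{B, E, F, J, L, M}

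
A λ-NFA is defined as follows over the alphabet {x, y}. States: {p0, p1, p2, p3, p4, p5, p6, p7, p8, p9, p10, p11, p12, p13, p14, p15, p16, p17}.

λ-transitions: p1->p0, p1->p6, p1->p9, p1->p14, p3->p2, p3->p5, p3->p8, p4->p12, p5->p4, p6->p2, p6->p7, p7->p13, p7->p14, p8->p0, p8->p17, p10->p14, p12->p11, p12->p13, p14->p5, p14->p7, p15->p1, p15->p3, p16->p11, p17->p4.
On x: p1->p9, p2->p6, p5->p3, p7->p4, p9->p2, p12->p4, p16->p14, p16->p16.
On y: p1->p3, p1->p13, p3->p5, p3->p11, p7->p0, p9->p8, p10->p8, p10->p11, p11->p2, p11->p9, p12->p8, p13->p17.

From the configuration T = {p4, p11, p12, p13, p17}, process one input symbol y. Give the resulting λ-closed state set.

{p0, p2, p4, p8, p9, p11, p12, p13, p17}

p11 on y → {p2, p9}.
p12 on y → {p8}.
p13 on y → {p17}.
No y-transition from p4, p17.
Union after reading y: {p2, p8, p9, p17}.
Now take the λ-closure:
From p8 via λ: add p0.
From p17 via λ: add p4.
From p4 via λ: add p12.
From p12 via λ: add p11, p13.
No new states can be added; the closed set is {p0, p2, p4, p8, p9, p11, p12, p13, p17}.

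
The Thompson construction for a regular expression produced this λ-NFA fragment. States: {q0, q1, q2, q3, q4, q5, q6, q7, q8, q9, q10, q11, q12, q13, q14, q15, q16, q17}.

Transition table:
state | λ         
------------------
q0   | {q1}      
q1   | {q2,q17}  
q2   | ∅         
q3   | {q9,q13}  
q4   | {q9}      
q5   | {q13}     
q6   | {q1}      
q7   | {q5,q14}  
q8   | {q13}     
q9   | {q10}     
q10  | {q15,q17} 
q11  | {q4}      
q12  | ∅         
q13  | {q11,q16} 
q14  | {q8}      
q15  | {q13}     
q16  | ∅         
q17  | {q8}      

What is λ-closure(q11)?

Start with {q11}.
From q11 via λ: add q4.
From q4 via λ: add q9.
From q9 via λ: add q10.
From q10 via λ: add q15, q17.
From q15 via λ: add q13.
From q17 via λ: add q8.
From q13 via λ: add q16.
No new states can be added; the closed set is {q4, q8, q9, q10, q11, q13, q15, q16, q17}.

{q4, q8, q9, q10, q11, q13, q15, q16, q17}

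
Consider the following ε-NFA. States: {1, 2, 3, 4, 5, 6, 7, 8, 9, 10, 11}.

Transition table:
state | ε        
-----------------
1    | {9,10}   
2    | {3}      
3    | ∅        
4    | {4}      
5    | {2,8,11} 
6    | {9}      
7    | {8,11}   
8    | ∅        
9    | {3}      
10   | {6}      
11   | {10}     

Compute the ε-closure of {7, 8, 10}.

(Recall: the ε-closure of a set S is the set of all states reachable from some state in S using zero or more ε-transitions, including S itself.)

Start with {7, 8, 10}.
From 7 via ε: add 11.
From 10 via ε: add 6.
From 6 via ε: add 9.
From 9 via ε: add 3.
No new states can be added; the closed set is {3, 6, 7, 8, 9, 10, 11}.

{3, 6, 7, 8, 9, 10, 11}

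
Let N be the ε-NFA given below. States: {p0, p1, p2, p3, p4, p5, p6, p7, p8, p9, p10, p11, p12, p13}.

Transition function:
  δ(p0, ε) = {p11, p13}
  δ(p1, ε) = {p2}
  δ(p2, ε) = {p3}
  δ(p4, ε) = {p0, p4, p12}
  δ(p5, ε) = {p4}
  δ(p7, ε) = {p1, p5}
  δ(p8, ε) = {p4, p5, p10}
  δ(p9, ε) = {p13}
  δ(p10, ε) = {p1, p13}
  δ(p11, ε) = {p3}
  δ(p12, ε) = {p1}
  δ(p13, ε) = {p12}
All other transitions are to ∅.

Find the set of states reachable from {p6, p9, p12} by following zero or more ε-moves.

Start with {p6, p9, p12}.
From p9 via ε: add p13.
From p12 via ε: add p1.
From p1 via ε: add p2.
From p2 via ε: add p3.
No new states can be added; the closed set is {p1, p2, p3, p6, p9, p12, p13}.

{p1, p2, p3, p6, p9, p12, p13}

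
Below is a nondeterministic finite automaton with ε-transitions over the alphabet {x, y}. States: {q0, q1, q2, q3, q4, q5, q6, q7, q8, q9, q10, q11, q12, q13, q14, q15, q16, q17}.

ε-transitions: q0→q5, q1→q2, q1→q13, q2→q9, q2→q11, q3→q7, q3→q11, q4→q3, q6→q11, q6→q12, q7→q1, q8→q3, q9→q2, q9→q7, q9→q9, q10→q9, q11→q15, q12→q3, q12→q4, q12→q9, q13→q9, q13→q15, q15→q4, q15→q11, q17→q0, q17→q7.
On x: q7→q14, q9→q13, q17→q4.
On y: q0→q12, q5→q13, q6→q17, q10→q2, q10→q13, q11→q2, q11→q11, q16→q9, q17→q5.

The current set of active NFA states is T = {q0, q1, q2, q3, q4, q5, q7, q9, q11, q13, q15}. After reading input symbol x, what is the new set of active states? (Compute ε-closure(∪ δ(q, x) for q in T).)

{q1, q2, q3, q4, q7, q9, q11, q13, q14, q15}

q7 on x → {q14}.
q9 on x → {q13}.
No x-transition from q0, q1, q2, q3, q4, q5, q11, q13, q15.
Union after reading x: {q13, q14}.
Now take the ε-closure:
From q13 via ε: add q9, q15.
From q9 via ε: add q2, q7.
From q15 via ε: add q4, q11.
From q4 via ε: add q3.
From q7 via ε: add q1.
No new states can be added; the closed set is {q1, q2, q3, q4, q7, q9, q11, q13, q14, q15}.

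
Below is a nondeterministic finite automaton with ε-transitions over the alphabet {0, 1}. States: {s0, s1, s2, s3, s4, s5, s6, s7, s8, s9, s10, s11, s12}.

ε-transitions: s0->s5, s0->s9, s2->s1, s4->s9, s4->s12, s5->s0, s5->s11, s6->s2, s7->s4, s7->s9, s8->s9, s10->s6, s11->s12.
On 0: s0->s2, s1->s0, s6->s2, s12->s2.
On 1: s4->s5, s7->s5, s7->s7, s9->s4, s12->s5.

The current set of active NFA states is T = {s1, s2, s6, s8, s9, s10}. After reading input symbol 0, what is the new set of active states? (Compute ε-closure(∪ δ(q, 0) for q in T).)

{s0, s1, s2, s5, s9, s11, s12}

s1 on 0 → {s0}.
s6 on 0 → {s2}.
No 0-transition from s2, s8, s9, s10.
Union after reading 0: {s0, s2}.
Now take the ε-closure:
From s0 via ε: add s5, s9.
From s2 via ε: add s1.
From s5 via ε: add s11.
From s11 via ε: add s12.
No new states can be added; the closed set is {s0, s1, s2, s5, s9, s11, s12}.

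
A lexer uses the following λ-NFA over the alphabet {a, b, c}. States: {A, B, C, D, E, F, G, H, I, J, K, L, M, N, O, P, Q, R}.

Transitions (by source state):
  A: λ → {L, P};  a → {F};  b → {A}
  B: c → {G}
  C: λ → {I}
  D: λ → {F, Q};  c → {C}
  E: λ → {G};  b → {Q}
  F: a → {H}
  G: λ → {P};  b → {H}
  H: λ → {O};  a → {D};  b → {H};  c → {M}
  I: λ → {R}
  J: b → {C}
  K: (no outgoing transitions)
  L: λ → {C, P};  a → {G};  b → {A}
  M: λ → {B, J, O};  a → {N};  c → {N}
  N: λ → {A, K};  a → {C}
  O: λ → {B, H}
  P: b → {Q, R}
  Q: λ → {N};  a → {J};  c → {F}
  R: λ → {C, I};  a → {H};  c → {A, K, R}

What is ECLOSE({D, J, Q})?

{A, C, D, F, I, J, K, L, N, P, Q, R}

Start with {D, J, Q}.
From D via λ: add F.
From Q via λ: add N.
From N via λ: add A, K.
From A via λ: add L, P.
From L via λ: add C.
From C via λ: add I.
From I via λ: add R.
No new states can be added; the closed set is {A, C, D, F, I, J, K, L, N, P, Q, R}.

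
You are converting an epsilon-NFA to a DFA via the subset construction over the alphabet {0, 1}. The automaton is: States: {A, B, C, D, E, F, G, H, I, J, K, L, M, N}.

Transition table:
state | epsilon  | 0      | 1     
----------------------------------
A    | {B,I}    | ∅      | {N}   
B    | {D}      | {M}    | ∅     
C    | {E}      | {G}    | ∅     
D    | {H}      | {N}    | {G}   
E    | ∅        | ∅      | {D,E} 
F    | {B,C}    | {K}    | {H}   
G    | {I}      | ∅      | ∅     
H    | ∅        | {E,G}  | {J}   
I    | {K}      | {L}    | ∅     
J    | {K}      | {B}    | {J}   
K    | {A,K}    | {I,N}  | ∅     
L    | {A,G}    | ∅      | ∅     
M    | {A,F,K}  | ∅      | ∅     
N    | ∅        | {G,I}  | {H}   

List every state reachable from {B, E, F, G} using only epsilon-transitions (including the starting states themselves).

{A, B, C, D, E, F, G, H, I, K}

Start with {B, E, F, G}.
From B via epsilon: add D.
From F via epsilon: add C.
From G via epsilon: add I.
From D via epsilon: add H.
From I via epsilon: add K.
From K via epsilon: add A.
No new states can be added; the closed set is {A, B, C, D, E, F, G, H, I, K}.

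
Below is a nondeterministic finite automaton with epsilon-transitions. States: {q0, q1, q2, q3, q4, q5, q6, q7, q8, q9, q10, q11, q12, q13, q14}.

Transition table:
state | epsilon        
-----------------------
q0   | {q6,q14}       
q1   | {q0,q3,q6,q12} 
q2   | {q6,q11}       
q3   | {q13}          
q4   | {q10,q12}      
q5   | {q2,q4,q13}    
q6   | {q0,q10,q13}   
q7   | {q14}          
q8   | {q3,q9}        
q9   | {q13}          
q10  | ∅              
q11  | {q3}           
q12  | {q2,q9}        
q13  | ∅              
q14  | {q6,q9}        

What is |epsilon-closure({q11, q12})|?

10

Start with {q11, q12}.
From q11 via epsilon: add q3.
From q12 via epsilon: add q2, q9.
From q2 via epsilon: add q6.
From q3 via epsilon: add q13.
From q6 via epsilon: add q0, q10.
From q0 via epsilon: add q14.
epsilon-closure = {q0, q2, q3, q6, q9, q10, q11, q12, q13, q14}, which has 10 states.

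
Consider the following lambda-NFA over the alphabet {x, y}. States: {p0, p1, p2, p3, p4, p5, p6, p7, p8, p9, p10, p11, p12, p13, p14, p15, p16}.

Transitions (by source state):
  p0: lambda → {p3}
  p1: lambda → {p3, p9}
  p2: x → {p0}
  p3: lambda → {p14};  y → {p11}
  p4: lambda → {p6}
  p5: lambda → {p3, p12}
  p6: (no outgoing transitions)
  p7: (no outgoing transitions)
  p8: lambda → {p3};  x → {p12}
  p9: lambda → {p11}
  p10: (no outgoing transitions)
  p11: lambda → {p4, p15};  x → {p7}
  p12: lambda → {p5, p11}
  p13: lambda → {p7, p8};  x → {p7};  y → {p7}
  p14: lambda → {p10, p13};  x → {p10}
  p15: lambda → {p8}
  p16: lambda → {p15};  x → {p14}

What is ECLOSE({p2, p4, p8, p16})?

Start with {p2, p4, p8, p16}.
From p4 via lambda: add p6.
From p8 via lambda: add p3.
From p16 via lambda: add p15.
From p3 via lambda: add p14.
From p14 via lambda: add p10, p13.
From p13 via lambda: add p7.
No new states can be added; the closed set is {p2, p3, p4, p6, p7, p8, p10, p13, p14, p15, p16}.

{p2, p3, p4, p6, p7, p8, p10, p13, p14, p15, p16}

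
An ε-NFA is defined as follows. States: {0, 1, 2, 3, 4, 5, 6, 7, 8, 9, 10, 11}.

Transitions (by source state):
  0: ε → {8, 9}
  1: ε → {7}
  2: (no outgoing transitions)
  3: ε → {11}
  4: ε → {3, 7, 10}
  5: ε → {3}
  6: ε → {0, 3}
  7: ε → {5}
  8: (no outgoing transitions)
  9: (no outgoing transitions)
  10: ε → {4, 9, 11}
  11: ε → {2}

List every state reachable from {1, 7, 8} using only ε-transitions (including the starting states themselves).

Start with {1, 7, 8}.
From 7 via ε: add 5.
From 5 via ε: add 3.
From 3 via ε: add 11.
From 11 via ε: add 2.
No new states can be added; the closed set is {1, 2, 3, 5, 7, 8, 11}.

{1, 2, 3, 5, 7, 8, 11}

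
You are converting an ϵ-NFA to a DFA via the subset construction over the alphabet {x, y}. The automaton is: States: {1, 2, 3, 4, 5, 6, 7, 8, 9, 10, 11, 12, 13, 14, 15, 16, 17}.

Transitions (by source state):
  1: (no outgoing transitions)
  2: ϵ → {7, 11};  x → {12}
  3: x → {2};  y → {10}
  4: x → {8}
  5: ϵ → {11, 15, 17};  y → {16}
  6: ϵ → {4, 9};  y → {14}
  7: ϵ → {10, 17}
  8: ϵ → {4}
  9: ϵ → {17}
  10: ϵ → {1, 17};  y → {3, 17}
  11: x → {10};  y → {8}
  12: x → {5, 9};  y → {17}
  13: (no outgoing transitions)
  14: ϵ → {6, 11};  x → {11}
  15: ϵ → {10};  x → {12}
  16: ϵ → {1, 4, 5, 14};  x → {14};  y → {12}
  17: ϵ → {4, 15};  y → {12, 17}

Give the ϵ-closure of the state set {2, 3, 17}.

{1, 2, 3, 4, 7, 10, 11, 15, 17}

Start with {2, 3, 17}.
From 2 via ϵ: add 7, 11.
From 17 via ϵ: add 4, 15.
From 7 via ϵ: add 10.
From 10 via ϵ: add 1.
No new states can be added; the closed set is {1, 2, 3, 4, 7, 10, 11, 15, 17}.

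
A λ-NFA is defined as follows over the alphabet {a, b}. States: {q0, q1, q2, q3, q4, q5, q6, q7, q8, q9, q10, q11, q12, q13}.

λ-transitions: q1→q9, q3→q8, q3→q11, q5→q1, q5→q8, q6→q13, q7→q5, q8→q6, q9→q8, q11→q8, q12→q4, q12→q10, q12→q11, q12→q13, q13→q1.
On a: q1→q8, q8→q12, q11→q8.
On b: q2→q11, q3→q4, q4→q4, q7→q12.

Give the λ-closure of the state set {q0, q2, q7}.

{q0, q1, q2, q5, q6, q7, q8, q9, q13}

Start with {q0, q2, q7}.
From q7 via λ: add q5.
From q5 via λ: add q1, q8.
From q1 via λ: add q9.
From q8 via λ: add q6.
From q6 via λ: add q13.
No new states can be added; the closed set is {q0, q1, q2, q5, q6, q7, q8, q9, q13}.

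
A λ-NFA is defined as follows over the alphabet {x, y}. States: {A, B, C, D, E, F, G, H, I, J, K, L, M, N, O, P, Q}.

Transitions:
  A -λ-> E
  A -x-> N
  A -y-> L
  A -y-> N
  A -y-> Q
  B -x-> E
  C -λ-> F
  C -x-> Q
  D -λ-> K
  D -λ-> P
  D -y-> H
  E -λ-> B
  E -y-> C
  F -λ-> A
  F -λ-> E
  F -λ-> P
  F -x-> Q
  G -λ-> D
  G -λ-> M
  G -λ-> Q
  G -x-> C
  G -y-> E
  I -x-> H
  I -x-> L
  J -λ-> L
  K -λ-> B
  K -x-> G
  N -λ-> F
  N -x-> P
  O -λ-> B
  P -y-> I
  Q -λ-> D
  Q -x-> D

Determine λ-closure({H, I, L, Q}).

{B, D, H, I, K, L, P, Q}

Start with {H, I, L, Q}.
From Q via λ: add D.
From D via λ: add K, P.
From K via λ: add B.
No new states can be added; the closed set is {B, D, H, I, K, L, P, Q}.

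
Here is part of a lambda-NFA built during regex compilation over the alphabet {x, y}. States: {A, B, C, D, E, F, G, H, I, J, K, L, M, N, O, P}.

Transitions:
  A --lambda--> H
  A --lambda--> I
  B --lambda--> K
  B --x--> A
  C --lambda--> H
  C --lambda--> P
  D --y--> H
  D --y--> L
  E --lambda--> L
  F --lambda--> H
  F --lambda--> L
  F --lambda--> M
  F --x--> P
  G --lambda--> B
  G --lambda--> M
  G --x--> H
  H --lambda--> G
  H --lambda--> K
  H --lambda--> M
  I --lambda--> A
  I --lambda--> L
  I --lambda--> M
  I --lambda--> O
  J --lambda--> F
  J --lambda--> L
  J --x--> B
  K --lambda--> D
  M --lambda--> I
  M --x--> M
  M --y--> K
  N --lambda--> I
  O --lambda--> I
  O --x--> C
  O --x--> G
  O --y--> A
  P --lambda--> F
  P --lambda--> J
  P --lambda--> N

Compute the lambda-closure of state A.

Start with {A}.
From A via lambda: add H, I.
From H via lambda: add G, K, M.
From I via lambda: add L, O.
From G via lambda: add B.
From K via lambda: add D.
No new states can be added; the closed set is {A, B, D, G, H, I, K, L, M, O}.

{A, B, D, G, H, I, K, L, M, O}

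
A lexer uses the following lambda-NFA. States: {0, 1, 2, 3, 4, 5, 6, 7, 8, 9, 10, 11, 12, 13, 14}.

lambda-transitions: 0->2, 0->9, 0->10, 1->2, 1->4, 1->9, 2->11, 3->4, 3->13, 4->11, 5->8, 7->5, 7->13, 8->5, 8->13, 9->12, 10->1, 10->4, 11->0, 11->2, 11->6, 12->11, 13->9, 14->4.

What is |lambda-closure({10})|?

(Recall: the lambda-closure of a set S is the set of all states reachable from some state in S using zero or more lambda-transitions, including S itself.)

9

Start with {10}.
From 10 via lambda: add 1, 4.
From 1 via lambda: add 2, 9.
From 4 via lambda: add 11.
From 9 via lambda: add 12.
From 11 via lambda: add 0, 6.
lambda-closure = {0, 1, 2, 4, 6, 9, 10, 11, 12}, which has 9 states.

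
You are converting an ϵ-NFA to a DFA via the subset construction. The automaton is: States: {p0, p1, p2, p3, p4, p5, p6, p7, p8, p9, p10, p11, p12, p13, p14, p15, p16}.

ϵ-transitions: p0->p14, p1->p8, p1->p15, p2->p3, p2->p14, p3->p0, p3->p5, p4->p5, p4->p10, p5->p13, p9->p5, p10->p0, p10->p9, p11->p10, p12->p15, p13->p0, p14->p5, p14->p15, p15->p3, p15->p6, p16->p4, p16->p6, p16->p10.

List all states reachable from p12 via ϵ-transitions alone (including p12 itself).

Start with {p12}.
From p12 via ϵ: add p15.
From p15 via ϵ: add p3, p6.
From p3 via ϵ: add p0, p5.
From p0 via ϵ: add p14.
From p5 via ϵ: add p13.
No new states can be added; the closed set is {p0, p3, p5, p6, p12, p13, p14, p15}.

{p0, p3, p5, p6, p12, p13, p14, p15}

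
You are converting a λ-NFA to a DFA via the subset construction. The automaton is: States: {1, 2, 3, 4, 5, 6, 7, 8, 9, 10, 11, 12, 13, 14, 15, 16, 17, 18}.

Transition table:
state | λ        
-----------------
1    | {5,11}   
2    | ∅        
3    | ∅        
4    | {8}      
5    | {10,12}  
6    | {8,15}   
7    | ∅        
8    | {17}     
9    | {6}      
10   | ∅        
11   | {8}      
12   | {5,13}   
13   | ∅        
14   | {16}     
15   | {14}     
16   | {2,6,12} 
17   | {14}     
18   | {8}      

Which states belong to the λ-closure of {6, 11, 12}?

{2, 5, 6, 8, 10, 11, 12, 13, 14, 15, 16, 17}

Start with {6, 11, 12}.
From 6 via λ: add 8, 15.
From 12 via λ: add 5, 13.
From 5 via λ: add 10.
From 8 via λ: add 17.
From 15 via λ: add 14.
From 14 via λ: add 16.
From 16 via λ: add 2.
No new states can be added; the closed set is {2, 5, 6, 8, 10, 11, 12, 13, 14, 15, 16, 17}.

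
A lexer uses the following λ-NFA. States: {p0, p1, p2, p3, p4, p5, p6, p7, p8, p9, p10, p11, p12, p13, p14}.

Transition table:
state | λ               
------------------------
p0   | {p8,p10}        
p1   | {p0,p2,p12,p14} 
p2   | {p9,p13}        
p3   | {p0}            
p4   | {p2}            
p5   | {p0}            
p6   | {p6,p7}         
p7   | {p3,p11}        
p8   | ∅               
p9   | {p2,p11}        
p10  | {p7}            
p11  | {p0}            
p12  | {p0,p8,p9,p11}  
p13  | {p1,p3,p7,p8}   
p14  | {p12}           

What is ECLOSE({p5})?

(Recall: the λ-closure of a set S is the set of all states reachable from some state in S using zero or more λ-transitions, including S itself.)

{p0, p3, p5, p7, p8, p10, p11}

Start with {p5}.
From p5 via λ: add p0.
From p0 via λ: add p8, p10.
From p10 via λ: add p7.
From p7 via λ: add p3, p11.
No new states can be added; the closed set is {p0, p3, p5, p7, p8, p10, p11}.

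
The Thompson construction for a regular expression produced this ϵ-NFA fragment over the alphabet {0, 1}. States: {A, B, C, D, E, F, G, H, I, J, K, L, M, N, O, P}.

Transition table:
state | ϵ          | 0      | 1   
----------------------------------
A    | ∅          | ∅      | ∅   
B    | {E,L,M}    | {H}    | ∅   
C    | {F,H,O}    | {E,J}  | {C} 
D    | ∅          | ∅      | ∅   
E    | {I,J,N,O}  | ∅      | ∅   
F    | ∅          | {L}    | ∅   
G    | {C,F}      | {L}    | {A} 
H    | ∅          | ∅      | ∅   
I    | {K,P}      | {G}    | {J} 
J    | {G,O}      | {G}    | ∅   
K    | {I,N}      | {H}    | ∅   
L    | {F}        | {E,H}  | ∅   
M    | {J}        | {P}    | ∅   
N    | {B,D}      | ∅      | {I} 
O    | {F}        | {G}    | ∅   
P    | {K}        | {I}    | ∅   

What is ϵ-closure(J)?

{C, F, G, H, J, O}

Start with {J}.
From J via ϵ: add G, O.
From G via ϵ: add C, F.
From C via ϵ: add H.
No new states can be added; the closed set is {C, F, G, H, J, O}.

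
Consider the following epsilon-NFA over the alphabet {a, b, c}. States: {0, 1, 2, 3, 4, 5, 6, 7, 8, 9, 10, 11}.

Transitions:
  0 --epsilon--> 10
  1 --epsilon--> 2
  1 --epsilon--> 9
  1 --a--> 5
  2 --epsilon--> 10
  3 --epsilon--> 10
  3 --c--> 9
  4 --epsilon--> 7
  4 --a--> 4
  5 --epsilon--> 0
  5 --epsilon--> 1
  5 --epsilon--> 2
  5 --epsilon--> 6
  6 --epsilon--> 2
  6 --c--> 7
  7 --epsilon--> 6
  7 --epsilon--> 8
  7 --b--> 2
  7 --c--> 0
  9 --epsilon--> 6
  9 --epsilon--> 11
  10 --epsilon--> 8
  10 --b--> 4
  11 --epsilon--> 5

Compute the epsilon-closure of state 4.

Start with {4}.
From 4 via epsilon: add 7.
From 7 via epsilon: add 6, 8.
From 6 via epsilon: add 2.
From 2 via epsilon: add 10.
No new states can be added; the closed set is {2, 4, 6, 7, 8, 10}.

{2, 4, 6, 7, 8, 10}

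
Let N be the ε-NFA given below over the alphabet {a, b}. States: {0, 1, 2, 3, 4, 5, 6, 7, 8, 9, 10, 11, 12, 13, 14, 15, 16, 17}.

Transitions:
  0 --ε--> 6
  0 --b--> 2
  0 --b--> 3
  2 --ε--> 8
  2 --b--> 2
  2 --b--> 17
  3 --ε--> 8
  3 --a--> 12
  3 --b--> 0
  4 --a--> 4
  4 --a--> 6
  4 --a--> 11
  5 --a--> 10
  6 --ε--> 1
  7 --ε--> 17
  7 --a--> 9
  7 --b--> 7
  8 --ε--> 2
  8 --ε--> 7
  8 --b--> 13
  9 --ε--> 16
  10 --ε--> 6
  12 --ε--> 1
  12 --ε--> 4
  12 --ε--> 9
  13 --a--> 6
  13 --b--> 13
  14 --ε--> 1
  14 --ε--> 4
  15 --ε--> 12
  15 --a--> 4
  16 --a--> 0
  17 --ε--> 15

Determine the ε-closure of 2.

Start with {2}.
From 2 via ε: add 8.
From 8 via ε: add 7.
From 7 via ε: add 17.
From 17 via ε: add 15.
From 15 via ε: add 12.
From 12 via ε: add 1, 4, 9.
From 9 via ε: add 16.
No new states can be added; the closed set is {1, 2, 4, 7, 8, 9, 12, 15, 16, 17}.

{1, 2, 4, 7, 8, 9, 12, 15, 16, 17}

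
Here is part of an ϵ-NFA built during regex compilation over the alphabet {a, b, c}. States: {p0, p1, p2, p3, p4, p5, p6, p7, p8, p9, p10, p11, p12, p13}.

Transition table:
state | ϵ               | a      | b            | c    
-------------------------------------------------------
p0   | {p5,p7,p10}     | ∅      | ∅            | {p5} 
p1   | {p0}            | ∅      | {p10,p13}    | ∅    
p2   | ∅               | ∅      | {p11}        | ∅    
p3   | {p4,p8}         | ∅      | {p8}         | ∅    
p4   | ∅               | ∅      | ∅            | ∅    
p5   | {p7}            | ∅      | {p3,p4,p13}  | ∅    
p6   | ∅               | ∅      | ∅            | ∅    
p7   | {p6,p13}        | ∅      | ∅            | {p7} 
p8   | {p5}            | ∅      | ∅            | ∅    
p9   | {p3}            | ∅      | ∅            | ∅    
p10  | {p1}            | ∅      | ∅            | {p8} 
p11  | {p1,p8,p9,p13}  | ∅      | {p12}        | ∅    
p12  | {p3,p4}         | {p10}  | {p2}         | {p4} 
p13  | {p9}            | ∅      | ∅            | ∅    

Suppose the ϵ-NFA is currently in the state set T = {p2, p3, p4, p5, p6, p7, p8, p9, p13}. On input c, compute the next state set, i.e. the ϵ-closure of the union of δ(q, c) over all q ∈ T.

p7 on c → {p7}.
No c-transition from p2, p3, p4, p5, p6, p8, p9, p13.
Union after reading c: {p7}.
Now take the ϵ-closure:
From p7 via ϵ: add p6, p13.
From p13 via ϵ: add p9.
From p9 via ϵ: add p3.
From p3 via ϵ: add p4, p8.
From p8 via ϵ: add p5.
No new states can be added; the closed set is {p3, p4, p5, p6, p7, p8, p9, p13}.

{p3, p4, p5, p6, p7, p8, p9, p13}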